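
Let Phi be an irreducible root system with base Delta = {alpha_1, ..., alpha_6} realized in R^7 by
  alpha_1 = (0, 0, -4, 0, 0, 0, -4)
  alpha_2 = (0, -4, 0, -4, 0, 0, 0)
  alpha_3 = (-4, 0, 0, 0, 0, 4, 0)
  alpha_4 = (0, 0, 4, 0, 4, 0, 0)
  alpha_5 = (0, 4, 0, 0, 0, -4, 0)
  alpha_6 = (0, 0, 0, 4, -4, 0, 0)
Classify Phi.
Compute the Cartan integers a_ij = 2(alpha_i, alpha_j)/(alpha_j, alpha_j); the resulting 6x6 Cartan matrix is
[[2, 0, 0, -1, 0, 0], [0, 2, 0, 0, -1, -1], [0, 0, 2, 0, -1, 0], [-1, 0, 0, 2, 0, -1], [0, -1, -1, 0, 2, 0], [0, -1, 0, -1, 0, 2]].
All simple roots have the same length, so the diagram is simply laced. The associated Dynkin diagram is a chain of 6 nodes with single edges (A_6), so the type is A_6 (the algebra sl(7)).

A6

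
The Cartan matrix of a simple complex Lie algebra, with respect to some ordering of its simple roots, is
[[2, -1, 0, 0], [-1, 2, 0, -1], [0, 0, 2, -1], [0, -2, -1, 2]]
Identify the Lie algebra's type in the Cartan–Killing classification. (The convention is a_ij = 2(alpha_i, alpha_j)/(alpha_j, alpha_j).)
The matrix has rank 4 with 2's on the diagonal. Reading the off-diagonal entries as Dynkin edges (a single edge where a_ij = a_ji = -1; a double or triple edge where a_ij * a_ji = 2 or 3), the diagram is a chain of 4 nodes with a double edge between the middle two (F_4). One simple-root ordering that puts it in standard form is (alpha_3, alpha_4, alpha_2, alpha_1). So the algebra is type F_4.

F4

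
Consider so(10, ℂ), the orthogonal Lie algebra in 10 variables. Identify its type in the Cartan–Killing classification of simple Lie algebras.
This is so(10) with 10 even, which has dimension 10(10-1)/2 = 45 and rank 10/2 = 5. In the classification of classical Lie algebras, the orthogonal algebra so(2n) in an even number of variables has type D_n; here n = 5, so the Dynkin diagram is a chain of 3 nodes with a fork of two nodes at one end (D_5). Hence the type is D_5.

D5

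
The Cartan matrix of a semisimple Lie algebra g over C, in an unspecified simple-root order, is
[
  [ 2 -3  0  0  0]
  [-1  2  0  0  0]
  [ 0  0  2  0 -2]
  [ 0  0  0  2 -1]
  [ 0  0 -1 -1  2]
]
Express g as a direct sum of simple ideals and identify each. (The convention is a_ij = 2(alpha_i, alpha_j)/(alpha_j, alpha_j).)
C_3 (sp(6)) ⊕ G_2

The diagram associated to this matrix has two connected components: the simple roots {alpha_3, alpha_4, alpha_5} form a chain of 3 nodes with a double edge at one end; the terminal node there is the unique long simple root (C_3), and {alpha_1, alpha_2} form two nodes joined by a triple edge (G_2). A semisimple Lie algebra decomposes uniquely as the direct sum of simple ideals, one per connected component of its Dynkin diagram, so g ≅ C_3 ⊕ G_2 (dimension 21 + 14 = 35).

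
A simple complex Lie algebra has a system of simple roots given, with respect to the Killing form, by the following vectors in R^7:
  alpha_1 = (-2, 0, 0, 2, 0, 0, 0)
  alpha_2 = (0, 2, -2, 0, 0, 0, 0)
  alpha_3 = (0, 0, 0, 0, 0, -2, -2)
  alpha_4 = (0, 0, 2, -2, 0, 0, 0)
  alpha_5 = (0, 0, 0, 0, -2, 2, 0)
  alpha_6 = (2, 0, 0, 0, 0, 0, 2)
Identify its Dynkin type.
Compute the Cartan integers a_ij = 2(alpha_i, alpha_j)/(alpha_j, alpha_j); the resulting 6x6 Cartan matrix is
[[2, 0, 0, -1, 0, -1], [0, 2, 0, -1, 0, 0], [0, 0, 2, 0, -1, -1], [-1, -1, 0, 2, 0, 0], [0, 0, -1, 0, 2, 0], [-1, 0, -1, 0, 0, 2]].
All simple roots have the same length, so the diagram is simply laced. The associated Dynkin diagram is a chain of 6 nodes with single edges (A_6), so the type is A_6 (the algebra sl(7)).

A_6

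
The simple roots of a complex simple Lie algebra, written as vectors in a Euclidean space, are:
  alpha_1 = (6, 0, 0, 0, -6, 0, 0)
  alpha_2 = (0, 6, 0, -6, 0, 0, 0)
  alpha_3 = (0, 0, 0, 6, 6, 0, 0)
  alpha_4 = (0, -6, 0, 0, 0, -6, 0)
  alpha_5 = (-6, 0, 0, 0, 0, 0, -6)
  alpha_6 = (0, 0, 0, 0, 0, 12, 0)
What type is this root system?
type C_6

Compute the Cartan integers a_ij = 2(alpha_i, alpha_j)/(alpha_j, alpha_j); the resulting 6x6 Cartan matrix is
[[2, 0, -1, 0, -1, 0], [0, 2, -1, -1, 0, 0], [-1, -1, 2, 0, 0, 0], [0, -1, 0, 2, 0, -1], [-1, 0, 0, 0, 2, 0], [0, 0, 0, -2, 0, 2]].
The roots have two lengths (squared-length ratio 2:1); the short ones are alpha_{1,2,3,4,5}. The associated Dynkin diagram is a chain of 6 nodes with a double edge at one end; the terminal node there is the unique long simple root (C_6), so the type is C_6 (the algebra sp(12)).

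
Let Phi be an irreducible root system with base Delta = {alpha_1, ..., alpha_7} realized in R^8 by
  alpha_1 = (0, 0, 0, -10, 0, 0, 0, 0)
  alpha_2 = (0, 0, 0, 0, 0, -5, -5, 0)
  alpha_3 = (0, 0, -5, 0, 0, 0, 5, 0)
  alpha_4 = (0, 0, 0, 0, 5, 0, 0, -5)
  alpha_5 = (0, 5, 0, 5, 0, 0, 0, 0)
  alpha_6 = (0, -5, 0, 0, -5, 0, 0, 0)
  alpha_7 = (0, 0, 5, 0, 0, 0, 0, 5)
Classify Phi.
Compute the Cartan integers a_ij = 2(alpha_i, alpha_j)/(alpha_j, alpha_j); the resulting 7x7 Cartan matrix is
[[2, 0, 0, 0, -2, 0, 0], [0, 2, -1, 0, 0, 0, 0], [0, -1, 2, 0, 0, 0, -1], [0, 0, 0, 2, 0, -1, -1], [-1, 0, 0, 0, 2, -1, 0], [0, 0, 0, -1, -1, 2, 0], [0, 0, -1, -1, 0, 0, 2]].
The roots have two lengths (squared-length ratio 2:1); the short ones are alpha_{2,3,4,5,6,7}. The associated Dynkin diagram is a chain of 7 nodes with a double edge at one end; the terminal node there is the unique long simple root (C_7), so the type is C_7 (the algebra sp(14)).

C7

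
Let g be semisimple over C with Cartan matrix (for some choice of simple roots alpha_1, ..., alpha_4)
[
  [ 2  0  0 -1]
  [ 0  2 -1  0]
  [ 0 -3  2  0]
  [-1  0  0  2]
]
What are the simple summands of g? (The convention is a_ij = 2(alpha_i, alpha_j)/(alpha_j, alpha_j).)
The diagram associated to this matrix has two connected components: the simple roots {alpha_1, alpha_4} form a chain of 2 nodes with single edges (A_2), and {alpha_2, alpha_3} form two nodes joined by a triple edge (G_2). A semisimple Lie algebra decomposes uniquely as the direct sum of simple ideals, one per connected component of its Dynkin diagram, so g ≅ A_2 ⊕ G_2 (dimension 8 + 14 = 22).

A_2 (sl(3)) ⊕ G_2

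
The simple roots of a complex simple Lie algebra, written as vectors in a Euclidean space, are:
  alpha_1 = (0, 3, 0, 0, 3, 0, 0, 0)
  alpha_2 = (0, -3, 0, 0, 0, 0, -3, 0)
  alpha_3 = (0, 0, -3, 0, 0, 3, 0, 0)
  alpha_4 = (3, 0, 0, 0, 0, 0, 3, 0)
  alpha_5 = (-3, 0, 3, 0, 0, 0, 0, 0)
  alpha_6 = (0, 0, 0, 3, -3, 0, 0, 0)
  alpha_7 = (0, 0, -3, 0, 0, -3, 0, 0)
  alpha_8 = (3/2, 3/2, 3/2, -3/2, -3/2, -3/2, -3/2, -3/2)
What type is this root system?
E_8

Compute the Cartan integers a_ij = 2(alpha_i, alpha_j)/(alpha_j, alpha_j); the resulting 8x8 Cartan matrix is
[[2, -1, 0, 0, 0, -1, 0, 0], [-1, 2, 0, -1, 0, 0, 0, 0], [0, 0, 2, 0, -1, 0, 0, -1], [0, -1, 0, 2, -1, 0, 0, 0], [0, 0, -1, -1, 2, 0, -1, 0], [-1, 0, 0, 0, 0, 2, 0, 0], [0, 0, 0, 0, -1, 0, 2, 0], [0, 0, -1, 0, 0, 0, 0, 2]].
All simple roots have the same length, so the diagram is simply laced. The associated Dynkin diagram is a chain of 7 nodes with one extra node attached to the third node from one end (E_8), so the type is E_8.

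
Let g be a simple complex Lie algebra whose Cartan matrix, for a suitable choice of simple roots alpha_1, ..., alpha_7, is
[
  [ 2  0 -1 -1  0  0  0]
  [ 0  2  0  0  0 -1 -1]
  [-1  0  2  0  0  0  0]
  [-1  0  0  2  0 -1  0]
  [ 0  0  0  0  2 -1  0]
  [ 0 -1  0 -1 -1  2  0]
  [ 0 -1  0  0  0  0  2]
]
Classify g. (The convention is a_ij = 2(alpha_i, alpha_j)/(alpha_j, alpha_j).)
The matrix has rank 7 with 2's on the diagonal. Reading the off-diagonal entries as Dynkin edges (a single edge where a_ij = a_ji = -1; a double or triple edge where a_ij * a_ji = 2 or 3), the diagram is a chain of 6 nodes with one extra node attached to the third node from one end (E_7). One simple-root ordering that puts it in standard form is (alpha_7, alpha_5, alpha_2, alpha_6, alpha_4, alpha_1, alpha_3). So the algebra is type E_7.

E_7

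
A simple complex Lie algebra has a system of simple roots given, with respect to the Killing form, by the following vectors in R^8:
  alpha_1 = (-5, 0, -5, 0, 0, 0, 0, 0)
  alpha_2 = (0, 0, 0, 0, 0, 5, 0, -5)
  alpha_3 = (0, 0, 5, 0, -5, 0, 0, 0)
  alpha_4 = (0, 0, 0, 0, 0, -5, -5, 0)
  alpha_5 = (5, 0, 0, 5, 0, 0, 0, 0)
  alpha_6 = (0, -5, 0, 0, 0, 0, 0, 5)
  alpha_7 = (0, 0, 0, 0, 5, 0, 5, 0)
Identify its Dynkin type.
A_7 (sl(8))

Compute the Cartan integers a_ij = 2(alpha_i, alpha_j)/(alpha_j, alpha_j); the resulting 7x7 Cartan matrix is
[[2, 0, -1, 0, -1, 0, 0], [0, 2, 0, -1, 0, -1, 0], [-1, 0, 2, 0, 0, 0, -1], [0, -1, 0, 2, 0, 0, -1], [-1, 0, 0, 0, 2, 0, 0], [0, -1, 0, 0, 0, 2, 0], [0, 0, -1, -1, 0, 0, 2]].
All simple roots have the same length, so the diagram is simply laced. The associated Dynkin diagram is a chain of 7 nodes with single edges (A_7), so the type is A_7 (the algebra sl(8)).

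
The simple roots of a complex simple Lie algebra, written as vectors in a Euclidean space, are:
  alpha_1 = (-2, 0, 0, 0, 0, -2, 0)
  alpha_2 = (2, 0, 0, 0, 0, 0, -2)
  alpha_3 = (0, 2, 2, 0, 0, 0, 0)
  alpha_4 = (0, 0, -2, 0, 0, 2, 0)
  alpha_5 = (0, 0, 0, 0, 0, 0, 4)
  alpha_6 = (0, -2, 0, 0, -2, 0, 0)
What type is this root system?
Compute the Cartan integers a_ij = 2(alpha_i, alpha_j)/(alpha_j, alpha_j); the resulting 6x6 Cartan matrix is
[[2, -1, 0, -1, 0, 0], [-1, 2, 0, 0, -1, 0], [0, 0, 2, -1, 0, -1], [-1, 0, -1, 2, 0, 0], [0, -2, 0, 0, 2, 0], [0, 0, -1, 0, 0, 2]].
The roots have two lengths (squared-length ratio 2:1); the short ones are alpha_{1,2,3,4,6}. The associated Dynkin diagram is a chain of 6 nodes with a double edge at one end; the terminal node there is the unique long simple root (C_6), so the type is C_6 (the algebra sp(12)).

C6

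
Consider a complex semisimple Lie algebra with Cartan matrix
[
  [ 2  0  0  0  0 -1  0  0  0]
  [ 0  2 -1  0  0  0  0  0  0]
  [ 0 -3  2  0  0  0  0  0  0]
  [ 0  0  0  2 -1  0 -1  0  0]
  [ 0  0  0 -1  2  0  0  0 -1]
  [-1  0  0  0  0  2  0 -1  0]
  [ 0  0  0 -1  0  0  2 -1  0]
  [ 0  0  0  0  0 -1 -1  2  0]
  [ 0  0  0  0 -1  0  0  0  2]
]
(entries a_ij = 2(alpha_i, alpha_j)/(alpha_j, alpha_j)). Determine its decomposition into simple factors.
The diagram associated to this matrix has two connected components: the simple roots {alpha_1, alpha_4, alpha_5, alpha_6, alpha_7, alpha_8, alpha_9} form a chain of 7 nodes with single edges (A_7), and {alpha_2, alpha_3} form two nodes joined by a triple edge (G_2). A semisimple Lie algebra decomposes uniquely as the direct sum of simple ideals, one per connected component of its Dynkin diagram, so g ≅ A_7 ⊕ G_2 (dimension 63 + 14 = 77).

type A_7 + type G_2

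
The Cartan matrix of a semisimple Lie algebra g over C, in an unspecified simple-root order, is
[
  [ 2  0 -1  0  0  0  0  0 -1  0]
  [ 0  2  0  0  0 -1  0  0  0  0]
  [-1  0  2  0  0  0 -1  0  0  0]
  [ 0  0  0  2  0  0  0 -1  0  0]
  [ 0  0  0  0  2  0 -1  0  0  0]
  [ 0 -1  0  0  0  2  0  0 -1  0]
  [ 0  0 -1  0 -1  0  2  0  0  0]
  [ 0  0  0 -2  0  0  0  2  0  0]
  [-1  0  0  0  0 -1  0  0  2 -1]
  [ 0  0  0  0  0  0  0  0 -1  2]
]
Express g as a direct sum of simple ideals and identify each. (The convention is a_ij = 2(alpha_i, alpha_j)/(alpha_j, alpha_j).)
B_2 + E_8

The diagram associated to this matrix has two connected components: the simple roots {alpha_4, alpha_8} form a chain of 2 nodes with a double edge at one end; the terminal node there is the unique short simple root (B_2), and {alpha_1, alpha_2, alpha_3, alpha_5, alpha_6, alpha_7, alpha_9, alpha_10} form a chain of 7 nodes with one extra node attached to the third node from one end (E_8). A semisimple Lie algebra decomposes uniquely as the direct sum of simple ideals, one per connected component of its Dynkin diagram, so g ≅ B_2 ⊕ E_8 (dimension 10 + 248 = 258).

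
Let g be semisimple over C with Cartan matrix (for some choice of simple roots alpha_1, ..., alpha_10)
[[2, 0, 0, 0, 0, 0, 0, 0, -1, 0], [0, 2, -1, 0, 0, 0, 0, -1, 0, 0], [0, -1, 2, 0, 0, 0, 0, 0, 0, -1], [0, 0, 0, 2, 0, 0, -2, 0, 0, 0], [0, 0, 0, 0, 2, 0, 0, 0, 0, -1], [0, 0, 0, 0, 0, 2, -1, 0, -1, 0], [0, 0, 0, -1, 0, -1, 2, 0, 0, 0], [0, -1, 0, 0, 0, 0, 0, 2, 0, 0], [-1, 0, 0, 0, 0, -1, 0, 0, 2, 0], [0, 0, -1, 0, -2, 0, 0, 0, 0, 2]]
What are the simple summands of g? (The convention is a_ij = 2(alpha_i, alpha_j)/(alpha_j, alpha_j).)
The diagram associated to this matrix has two connected components: the simple roots {alpha_2, alpha_3, alpha_5, alpha_8, alpha_10} form a chain of 5 nodes with a double edge at one end; the terminal node there is the unique short simple root (B_5), and {alpha_1, alpha_4, alpha_6, alpha_7, alpha_9} form a chain of 5 nodes with a double edge at one end; the terminal node there is the unique long simple root (C_5). A semisimple Lie algebra decomposes uniquely as the direct sum of simple ideals, one per connected component of its Dynkin diagram, so g ≅ B_5 ⊕ C_5 (dimension 55 + 55 = 110).

B5 + C5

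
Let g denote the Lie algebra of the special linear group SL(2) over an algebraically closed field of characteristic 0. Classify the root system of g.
This is sl(2), which has dimension 2^2 - 1 = 3 and rank 2 - 1 = 1 (a Cartan subalgebra is the diagonal traceless matrices). In the classification of classical Lie algebras, the special linear algebra sl(n+1) has type A_n; here n = 1, so the Dynkin diagram is a chain of 1 nodes with single edges (A_1). Hence the type is A_1.

type A_1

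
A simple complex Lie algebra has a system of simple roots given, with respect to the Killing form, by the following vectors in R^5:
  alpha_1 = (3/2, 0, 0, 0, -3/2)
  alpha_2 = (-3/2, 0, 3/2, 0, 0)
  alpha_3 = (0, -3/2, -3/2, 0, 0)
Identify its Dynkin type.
Compute the Cartan integers a_ij = 2(alpha_i, alpha_j)/(alpha_j, alpha_j); the resulting 3x3 Cartan matrix is
[[2, -1, 0], [-1, 2, -1], [0, -1, 2]].
All simple roots have the same length, so the diagram is simply laced. The associated Dynkin diagram is a chain of 3 nodes with single edges (A_3), so the type is A_3 (the algebra sl(4)).

A_3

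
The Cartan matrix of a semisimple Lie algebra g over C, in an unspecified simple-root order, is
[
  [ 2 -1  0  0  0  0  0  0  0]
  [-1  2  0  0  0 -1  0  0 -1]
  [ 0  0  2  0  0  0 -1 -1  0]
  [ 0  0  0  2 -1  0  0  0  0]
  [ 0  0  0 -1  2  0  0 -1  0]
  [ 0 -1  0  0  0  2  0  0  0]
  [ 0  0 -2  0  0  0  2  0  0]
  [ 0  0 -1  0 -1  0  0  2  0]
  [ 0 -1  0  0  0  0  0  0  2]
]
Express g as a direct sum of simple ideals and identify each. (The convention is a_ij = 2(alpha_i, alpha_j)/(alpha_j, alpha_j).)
C_5 ⊕ D_4

The diagram associated to this matrix has two connected components: the simple roots {alpha_3, alpha_4, alpha_5, alpha_7, alpha_8} form a chain of 5 nodes with a double edge at one end; the terminal node there is the unique long simple root (C_5), and {alpha_1, alpha_2, alpha_6, alpha_9} form a chain of 2 nodes with a fork of two nodes at one end (D_4). A semisimple Lie algebra decomposes uniquely as the direct sum of simple ideals, one per connected component of its Dynkin diagram, so g ≅ C_5 ⊕ D_4 (dimension 55 + 28 = 83).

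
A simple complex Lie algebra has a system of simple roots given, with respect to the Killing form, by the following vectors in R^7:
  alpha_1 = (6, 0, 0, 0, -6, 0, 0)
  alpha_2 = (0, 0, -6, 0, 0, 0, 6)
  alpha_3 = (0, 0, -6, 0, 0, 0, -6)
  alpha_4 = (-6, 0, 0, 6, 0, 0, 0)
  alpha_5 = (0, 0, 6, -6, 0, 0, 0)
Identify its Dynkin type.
D_5

Compute the Cartan integers a_ij = 2(alpha_i, alpha_j)/(alpha_j, alpha_j); the resulting 5x5 Cartan matrix is
[[2, 0, 0, -1, 0], [0, 2, 0, 0, -1], [0, 0, 2, 0, -1], [-1, 0, 0, 2, -1], [0, -1, -1, -1, 2]].
All simple roots have the same length, so the diagram is simply laced. The associated Dynkin diagram is a chain of 3 nodes with a fork of two nodes at one end (D_5), so the type is D_5 (the algebra so(10)).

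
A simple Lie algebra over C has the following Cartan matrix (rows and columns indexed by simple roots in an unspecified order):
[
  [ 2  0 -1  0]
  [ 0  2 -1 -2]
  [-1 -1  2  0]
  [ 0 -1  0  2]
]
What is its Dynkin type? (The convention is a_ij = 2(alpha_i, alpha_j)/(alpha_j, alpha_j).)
The matrix has rank 4 with 2's on the diagonal. Reading the off-diagonal entries as Dynkin edges (a single edge where a_ij = a_ji = -1; a double or triple edge where a_ij * a_ji = 2 or 3), the diagram is a chain of 4 nodes with a double edge at one end; the terminal node there is the unique short simple root (B_4). One simple-root ordering that puts it in standard form is (alpha_1, alpha_3, alpha_2, alpha_4). So the algebra is type B_4, i.e. so(9).

B4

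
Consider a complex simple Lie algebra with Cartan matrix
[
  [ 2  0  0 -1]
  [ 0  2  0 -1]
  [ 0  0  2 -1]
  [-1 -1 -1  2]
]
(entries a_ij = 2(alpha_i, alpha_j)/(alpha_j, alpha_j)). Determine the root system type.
The matrix has rank 4 with 2's on the diagonal. Reading the off-diagonal entries as Dynkin edges (a single edge where a_ij = a_ji = -1; a double or triple edge where a_ij * a_ji = 2 or 3), the diagram is a chain of 2 nodes with a fork of two nodes at one end (D_4). One simple-root ordering that puts it in standard form is (alpha_3, alpha_4, alpha_1, alpha_2). So the algebra is type D_4, i.e. so(8).

D_4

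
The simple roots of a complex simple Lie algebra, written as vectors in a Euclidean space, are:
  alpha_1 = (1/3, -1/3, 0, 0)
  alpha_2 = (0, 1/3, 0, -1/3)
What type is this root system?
A2

Compute the Cartan integers a_ij = 2(alpha_i, alpha_j)/(alpha_j, alpha_j); the resulting 2x2 Cartan matrix is
[[2, -1], [-1, 2]].
All simple roots have the same length, so the diagram is simply laced. The associated Dynkin diagram is a chain of 2 nodes with single edges (A_2), so the type is A_2 (the algebra sl(3)).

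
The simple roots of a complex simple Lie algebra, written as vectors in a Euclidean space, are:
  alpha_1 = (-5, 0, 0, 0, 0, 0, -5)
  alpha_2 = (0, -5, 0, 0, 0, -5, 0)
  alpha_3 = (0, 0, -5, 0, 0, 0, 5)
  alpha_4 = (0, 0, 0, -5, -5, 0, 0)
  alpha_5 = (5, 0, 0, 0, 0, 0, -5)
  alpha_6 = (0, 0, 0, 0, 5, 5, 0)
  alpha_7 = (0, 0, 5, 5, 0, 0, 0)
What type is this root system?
type D_7

Compute the Cartan integers a_ij = 2(alpha_i, alpha_j)/(alpha_j, alpha_j); the resulting 7x7 Cartan matrix is
[[2, 0, -1, 0, 0, 0, 0], [0, 2, 0, 0, 0, -1, 0], [-1, 0, 2, 0, -1, 0, -1], [0, 0, 0, 2, 0, -1, -1], [0, 0, -1, 0, 2, 0, 0], [0, -1, 0, -1, 0, 2, 0], [0, 0, -1, -1, 0, 0, 2]].
All simple roots have the same length, so the diagram is simply laced. The associated Dynkin diagram is a chain of 5 nodes with a fork of two nodes at one end (D_7), so the type is D_7 (the algebra so(14)).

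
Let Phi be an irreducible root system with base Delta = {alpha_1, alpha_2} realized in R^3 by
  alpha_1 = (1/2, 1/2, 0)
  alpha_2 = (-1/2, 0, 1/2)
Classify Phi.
Compute the Cartan integers a_ij = 2(alpha_i, alpha_j)/(alpha_j, alpha_j); the resulting 2x2 Cartan matrix is
[[2, -1], [-1, 2]].
All simple roots have the same length, so the diagram is simply laced. The associated Dynkin diagram is a chain of 2 nodes with single edges (A_2), so the type is A_2 (the algebra sl(3)).

A_2 (sl(3))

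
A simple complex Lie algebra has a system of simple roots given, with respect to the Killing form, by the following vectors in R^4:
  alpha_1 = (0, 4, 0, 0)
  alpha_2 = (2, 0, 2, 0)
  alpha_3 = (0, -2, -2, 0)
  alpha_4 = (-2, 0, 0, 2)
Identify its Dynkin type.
Compute the Cartan integers a_ij = 2(alpha_i, alpha_j)/(alpha_j, alpha_j); the resulting 4x4 Cartan matrix is
[[2, 0, -2, 0], [0, 2, -1, -1], [-1, -1, 2, 0], [0, -1, 0, 2]].
The roots have two lengths (squared-length ratio 2:1); the short ones are alpha_{2,3,4}. The associated Dynkin diagram is a chain of 4 nodes with a double edge at one end; the terminal node there is the unique long simple root (C_4), so the type is C_4 (the algebra sp(8)).

C4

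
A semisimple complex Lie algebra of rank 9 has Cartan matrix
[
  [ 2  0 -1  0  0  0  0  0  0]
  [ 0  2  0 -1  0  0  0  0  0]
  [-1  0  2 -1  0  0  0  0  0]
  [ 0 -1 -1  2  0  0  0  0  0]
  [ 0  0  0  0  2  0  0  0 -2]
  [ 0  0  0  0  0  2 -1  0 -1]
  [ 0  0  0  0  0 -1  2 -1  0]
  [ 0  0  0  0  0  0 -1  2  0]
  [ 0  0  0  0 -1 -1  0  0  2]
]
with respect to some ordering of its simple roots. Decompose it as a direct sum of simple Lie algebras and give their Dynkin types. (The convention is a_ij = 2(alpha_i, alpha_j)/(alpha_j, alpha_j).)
A4 ⊕ C5

The diagram associated to this matrix has two connected components: the simple roots {alpha_1, alpha_2, alpha_3, alpha_4} form a chain of 4 nodes with single edges (A_4), and {alpha_5, alpha_6, alpha_7, alpha_8, alpha_9} form a chain of 5 nodes with a double edge at one end; the terminal node there is the unique long simple root (C_5). A semisimple Lie algebra decomposes uniquely as the direct sum of simple ideals, one per connected component of its Dynkin diagram, so g ≅ A_4 ⊕ C_5 (dimension 24 + 55 = 79).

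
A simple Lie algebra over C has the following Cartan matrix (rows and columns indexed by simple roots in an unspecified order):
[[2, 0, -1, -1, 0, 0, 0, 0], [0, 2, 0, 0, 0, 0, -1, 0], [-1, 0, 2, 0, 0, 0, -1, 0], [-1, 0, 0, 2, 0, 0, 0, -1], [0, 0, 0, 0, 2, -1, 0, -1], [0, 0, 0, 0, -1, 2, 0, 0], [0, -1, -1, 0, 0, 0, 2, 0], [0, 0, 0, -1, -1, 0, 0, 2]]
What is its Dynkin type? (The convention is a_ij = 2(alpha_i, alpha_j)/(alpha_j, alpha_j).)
The matrix has rank 8 with 2's on the diagonal. Reading the off-diagonal entries as Dynkin edges (a single edge where a_ij = a_ji = -1; a double or triple edge where a_ij * a_ji = 2 or 3), the diagram is a chain of 8 nodes with single edges (A_8). One simple-root ordering that puts it in standard form is (alpha_6, alpha_5, alpha_8, alpha_4, alpha_1, alpha_3, alpha_7, alpha_2). So the algebra is type A_8, i.e. sl(9).

A_8 (sl(9))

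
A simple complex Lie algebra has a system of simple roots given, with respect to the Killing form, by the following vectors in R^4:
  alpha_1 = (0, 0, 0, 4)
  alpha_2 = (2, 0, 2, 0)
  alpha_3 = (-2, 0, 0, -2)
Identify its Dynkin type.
Compute the Cartan integers a_ij = 2(alpha_i, alpha_j)/(alpha_j, alpha_j); the resulting 3x3 Cartan matrix is
[[2, 0, -2], [0, 2, -1], [-1, -1, 2]].
The roots have two lengths (squared-length ratio 2:1); the short ones are alpha_{2,3}. The associated Dynkin diagram is a chain of 3 nodes with a double edge at one end; the terminal node there is the unique long simple root (C_3), so the type is C_3 (the algebra sp(6)).

type C_3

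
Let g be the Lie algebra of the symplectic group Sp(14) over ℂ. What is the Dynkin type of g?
C_7 (sp(14))

This is sp(14), which has dimension 14(14+1)/2 = 105 and rank 14/2 = 7. In the classification of classical Lie algebras, the symplectic algebra sp(2n) has type C_n; here n = 7, so the Dynkin diagram is a chain of 7 nodes with a double edge at one end; the terminal node there is the unique long simple root (C_7). Hence the type is C_7.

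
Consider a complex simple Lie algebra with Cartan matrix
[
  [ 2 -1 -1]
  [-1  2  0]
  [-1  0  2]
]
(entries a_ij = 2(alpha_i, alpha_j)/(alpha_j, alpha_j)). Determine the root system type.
A_3 (sl(4))

The matrix has rank 3 with 2's on the diagonal. Reading the off-diagonal entries as Dynkin edges (a single edge where a_ij = a_ji = -1; a double or triple edge where a_ij * a_ji = 2 or 3), the diagram is a chain of 3 nodes with single edges (A_3). One simple-root ordering that puts it in standard form is (alpha_2, alpha_1, alpha_3). So the algebra is type A_3, i.e. sl(4).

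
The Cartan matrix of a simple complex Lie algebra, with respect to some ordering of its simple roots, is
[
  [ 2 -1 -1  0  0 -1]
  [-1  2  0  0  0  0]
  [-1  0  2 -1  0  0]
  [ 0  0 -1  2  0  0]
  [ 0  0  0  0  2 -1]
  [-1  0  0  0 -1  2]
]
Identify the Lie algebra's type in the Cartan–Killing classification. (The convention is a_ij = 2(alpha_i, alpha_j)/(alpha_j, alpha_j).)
The matrix has rank 6 with 2's on the diagonal. Reading the off-diagonal entries as Dynkin edges (a single edge where a_ij = a_ji = -1; a double or triple edge where a_ij * a_ji = 2 or 3), the diagram is a chain of 5 nodes with one extra node attached to the third node from one end (E_6). One simple-root ordering that puts it in standard form is (alpha_5, alpha_2, alpha_6, alpha_1, alpha_3, alpha_4). So the algebra is type E_6.

E_6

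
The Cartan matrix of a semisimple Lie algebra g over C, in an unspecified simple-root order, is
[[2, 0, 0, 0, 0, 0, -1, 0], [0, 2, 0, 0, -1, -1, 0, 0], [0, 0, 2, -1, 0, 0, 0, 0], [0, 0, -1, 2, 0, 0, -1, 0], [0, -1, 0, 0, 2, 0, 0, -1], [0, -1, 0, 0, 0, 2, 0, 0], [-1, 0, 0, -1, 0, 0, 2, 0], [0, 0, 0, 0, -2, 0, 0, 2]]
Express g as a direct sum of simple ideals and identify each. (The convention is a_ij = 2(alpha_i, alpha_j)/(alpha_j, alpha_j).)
A_4 ⊕ C_4

The diagram associated to this matrix has two connected components: the simple roots {alpha_1, alpha_3, alpha_4, alpha_7} form a chain of 4 nodes with single edges (A_4), and {alpha_2, alpha_5, alpha_6, alpha_8} form a chain of 4 nodes with a double edge at one end; the terminal node there is the unique long simple root (C_4). A semisimple Lie algebra decomposes uniquely as the direct sum of simple ideals, one per connected component of its Dynkin diagram, so g ≅ A_4 ⊕ C_4 (dimension 24 + 36 = 60).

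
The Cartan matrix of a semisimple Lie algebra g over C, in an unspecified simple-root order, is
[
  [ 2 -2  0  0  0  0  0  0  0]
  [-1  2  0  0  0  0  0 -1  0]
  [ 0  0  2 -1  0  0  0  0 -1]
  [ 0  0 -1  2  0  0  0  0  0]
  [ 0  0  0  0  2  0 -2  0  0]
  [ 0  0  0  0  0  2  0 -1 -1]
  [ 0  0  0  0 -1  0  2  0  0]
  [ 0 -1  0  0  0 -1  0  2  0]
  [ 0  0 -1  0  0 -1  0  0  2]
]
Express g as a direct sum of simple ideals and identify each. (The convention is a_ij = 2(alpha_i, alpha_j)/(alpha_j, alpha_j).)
The diagram associated to this matrix has two connected components: the simple roots {alpha_5, alpha_7} form a chain of 2 nodes with a double edge at one end; the terminal node there is the unique short simple root (B_2), and {alpha_1, alpha_2, alpha_3, alpha_4, alpha_6, alpha_8, alpha_9} form a chain of 7 nodes with a double edge at one end; the terminal node there is the unique long simple root (C_7). A semisimple Lie algebra decomposes uniquely as the direct sum of simple ideals, one per connected component of its Dynkin diagram, so g ≅ B_2 ⊕ C_7 (dimension 10 + 105 = 115).

type B_2 ⊕ type C_7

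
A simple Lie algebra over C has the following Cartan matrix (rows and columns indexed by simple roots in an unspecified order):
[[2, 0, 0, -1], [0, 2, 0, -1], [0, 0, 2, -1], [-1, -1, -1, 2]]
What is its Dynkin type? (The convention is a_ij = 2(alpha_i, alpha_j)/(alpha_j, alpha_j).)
The matrix has rank 4 with 2's on the diagonal. Reading the off-diagonal entries as Dynkin edges (a single edge where a_ij = a_ji = -1; a double or triple edge where a_ij * a_ji = 2 or 3), the diagram is a chain of 2 nodes with a fork of two nodes at one end (D_4). One simple-root ordering that puts it in standard form is (alpha_1, alpha_4, alpha_2, alpha_3). So the algebra is type D_4, i.e. so(8).

D4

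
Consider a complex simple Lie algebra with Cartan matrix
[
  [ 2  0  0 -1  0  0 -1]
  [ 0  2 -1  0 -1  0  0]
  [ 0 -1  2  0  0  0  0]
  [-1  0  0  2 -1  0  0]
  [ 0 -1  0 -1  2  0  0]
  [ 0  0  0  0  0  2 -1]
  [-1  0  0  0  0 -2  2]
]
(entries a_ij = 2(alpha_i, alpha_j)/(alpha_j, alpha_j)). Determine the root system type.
B_7 (so(15))

The matrix has rank 7 with 2's on the diagonal. Reading the off-diagonal entries as Dynkin edges (a single edge where a_ij = a_ji = -1; a double or triple edge where a_ij * a_ji = 2 or 3), the diagram is a chain of 7 nodes with a double edge at one end; the terminal node there is the unique short simple root (B_7). One simple-root ordering that puts it in standard form is (alpha_3, alpha_2, alpha_5, alpha_4, alpha_1, alpha_7, alpha_6). So the algebra is type B_7, i.e. so(15).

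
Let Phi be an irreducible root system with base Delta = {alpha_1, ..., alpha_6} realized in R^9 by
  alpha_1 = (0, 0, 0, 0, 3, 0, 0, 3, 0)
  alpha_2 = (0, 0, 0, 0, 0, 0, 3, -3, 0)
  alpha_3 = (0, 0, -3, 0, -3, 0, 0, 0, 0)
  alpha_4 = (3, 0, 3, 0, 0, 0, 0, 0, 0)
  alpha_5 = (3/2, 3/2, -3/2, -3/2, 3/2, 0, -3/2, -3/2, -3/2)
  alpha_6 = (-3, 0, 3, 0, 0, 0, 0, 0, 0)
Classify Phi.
Compute the Cartan integers a_ij = 2(alpha_i, alpha_j)/(alpha_j, alpha_j); the resulting 6x6 Cartan matrix is
[[2, -1, -1, 0, 0, 0], [-1, 2, 0, 0, 0, 0], [-1, 0, 2, -1, 0, -1], [0, 0, -1, 2, 0, 0], [0, 0, 0, 0, 2, -1], [0, 0, -1, 0, -1, 2]].
All simple roots have the same length, so the diagram is simply laced. The associated Dynkin diagram is a chain of 5 nodes with one extra node attached to the third node from one end (E_6), so the type is E_6.

E_6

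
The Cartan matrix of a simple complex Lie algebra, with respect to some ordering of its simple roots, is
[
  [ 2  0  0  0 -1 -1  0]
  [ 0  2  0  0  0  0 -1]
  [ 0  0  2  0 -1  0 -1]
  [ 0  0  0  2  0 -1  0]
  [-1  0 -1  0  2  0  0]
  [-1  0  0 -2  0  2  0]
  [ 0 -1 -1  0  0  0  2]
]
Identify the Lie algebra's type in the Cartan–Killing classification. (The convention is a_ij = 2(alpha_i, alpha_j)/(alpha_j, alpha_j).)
type B_7

The matrix has rank 7 with 2's on the diagonal. Reading the off-diagonal entries as Dynkin edges (a single edge where a_ij = a_ji = -1; a double or triple edge where a_ij * a_ji = 2 or 3), the diagram is a chain of 7 nodes with a double edge at one end; the terminal node there is the unique short simple root (B_7). One simple-root ordering that puts it in standard form is (alpha_2, alpha_7, alpha_3, alpha_5, alpha_1, alpha_6, alpha_4). So the algebra is type B_7, i.e. so(15).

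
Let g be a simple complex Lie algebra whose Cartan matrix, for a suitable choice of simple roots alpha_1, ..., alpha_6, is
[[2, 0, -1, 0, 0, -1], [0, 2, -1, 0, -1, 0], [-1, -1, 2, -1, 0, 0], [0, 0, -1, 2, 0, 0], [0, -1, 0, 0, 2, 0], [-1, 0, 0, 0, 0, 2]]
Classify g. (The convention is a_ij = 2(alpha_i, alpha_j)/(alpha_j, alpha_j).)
type E_6

The matrix has rank 6 with 2's on the diagonal. Reading the off-diagonal entries as Dynkin edges (a single edge where a_ij = a_ji = -1; a double or triple edge where a_ij * a_ji = 2 or 3), the diagram is a chain of 5 nodes with one extra node attached to the third node from one end (E_6). One simple-root ordering that puts it in standard form is (alpha_6, alpha_4, alpha_1, alpha_3, alpha_2, alpha_5). So the algebra is type E_6.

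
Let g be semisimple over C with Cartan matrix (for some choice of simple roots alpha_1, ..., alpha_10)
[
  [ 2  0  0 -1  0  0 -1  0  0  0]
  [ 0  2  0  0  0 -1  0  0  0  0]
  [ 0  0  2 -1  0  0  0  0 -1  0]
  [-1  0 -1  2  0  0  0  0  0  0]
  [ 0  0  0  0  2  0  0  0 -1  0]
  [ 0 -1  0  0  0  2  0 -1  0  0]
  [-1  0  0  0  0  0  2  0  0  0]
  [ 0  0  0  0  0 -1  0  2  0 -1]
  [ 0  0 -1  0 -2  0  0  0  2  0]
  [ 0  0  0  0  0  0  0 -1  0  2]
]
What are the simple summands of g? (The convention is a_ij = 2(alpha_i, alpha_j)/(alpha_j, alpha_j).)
A4 + B6

The diagram associated to this matrix has two connected components: the simple roots {alpha_2, alpha_6, alpha_8, alpha_10} form a chain of 4 nodes with single edges (A_4), and {alpha_1, alpha_3, alpha_4, alpha_5, alpha_7, alpha_9} form a chain of 6 nodes with a double edge at one end; the terminal node there is the unique short simple root (B_6). A semisimple Lie algebra decomposes uniquely as the direct sum of simple ideals, one per connected component of its Dynkin diagram, so g ≅ A_4 ⊕ B_6 (dimension 24 + 78 = 102).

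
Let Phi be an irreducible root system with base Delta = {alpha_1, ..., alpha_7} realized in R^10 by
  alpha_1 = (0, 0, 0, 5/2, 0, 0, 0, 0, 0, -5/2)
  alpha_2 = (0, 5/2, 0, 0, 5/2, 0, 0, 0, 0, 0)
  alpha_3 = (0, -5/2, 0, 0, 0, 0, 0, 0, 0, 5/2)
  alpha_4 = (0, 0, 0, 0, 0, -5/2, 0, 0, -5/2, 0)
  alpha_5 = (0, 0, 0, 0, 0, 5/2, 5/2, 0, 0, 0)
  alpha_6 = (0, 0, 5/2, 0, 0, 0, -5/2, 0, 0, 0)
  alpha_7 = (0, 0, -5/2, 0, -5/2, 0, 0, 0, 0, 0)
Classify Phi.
Compute the Cartan integers a_ij = 2(alpha_i, alpha_j)/(alpha_j, alpha_j); the resulting 7x7 Cartan matrix is
[[2, 0, -1, 0, 0, 0, 0], [0, 2, -1, 0, 0, 0, -1], [-1, -1, 2, 0, 0, 0, 0], [0, 0, 0, 2, -1, 0, 0], [0, 0, 0, -1, 2, -1, 0], [0, 0, 0, 0, -1, 2, -1], [0, -1, 0, 0, 0, -1, 2]].
All simple roots have the same length, so the diagram is simply laced. The associated Dynkin diagram is a chain of 7 nodes with single edges (A_7), so the type is A_7 (the algebra sl(8)).

type A_7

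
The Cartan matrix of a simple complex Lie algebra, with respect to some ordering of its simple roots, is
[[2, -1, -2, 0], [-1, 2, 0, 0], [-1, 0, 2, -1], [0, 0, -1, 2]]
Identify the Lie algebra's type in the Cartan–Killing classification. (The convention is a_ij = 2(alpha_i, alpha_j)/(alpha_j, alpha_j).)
The matrix has rank 4 with 2's on the diagonal. Reading the off-diagonal entries as Dynkin edges (a single edge where a_ij = a_ji = -1; a double or triple edge where a_ij * a_ji = 2 or 3), the diagram is a chain of 4 nodes with a double edge between the middle two (F_4). One simple-root ordering that puts it in standard form is (alpha_2, alpha_1, alpha_3, alpha_4). So the algebra is type F_4.

type F_4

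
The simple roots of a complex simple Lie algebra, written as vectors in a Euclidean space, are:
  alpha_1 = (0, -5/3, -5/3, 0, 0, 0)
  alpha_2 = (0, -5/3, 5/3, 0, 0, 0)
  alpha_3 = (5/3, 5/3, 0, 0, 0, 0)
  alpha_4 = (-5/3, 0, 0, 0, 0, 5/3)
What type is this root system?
D_4 (so(8))

Compute the Cartan integers a_ij = 2(alpha_i, alpha_j)/(alpha_j, alpha_j); the resulting 4x4 Cartan matrix is
[[2, 0, -1, 0], [0, 2, -1, 0], [-1, -1, 2, -1], [0, 0, -1, 2]].
All simple roots have the same length, so the diagram is simply laced. The associated Dynkin diagram is a chain of 2 nodes with a fork of two nodes at one end (D_4), so the type is D_4 (the algebra so(8)).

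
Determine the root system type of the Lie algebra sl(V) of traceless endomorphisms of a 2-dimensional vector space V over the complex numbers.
A_1

This is sl(2), which has dimension 2^2 - 1 = 3 and rank 2 - 1 = 1 (a Cartan subalgebra is the diagonal traceless matrices). In the classification of classical Lie algebras, the special linear algebra sl(n+1) has type A_n; here n = 1, so the Dynkin diagram is a chain of 1 nodes with single edges (A_1). Hence the type is A_1.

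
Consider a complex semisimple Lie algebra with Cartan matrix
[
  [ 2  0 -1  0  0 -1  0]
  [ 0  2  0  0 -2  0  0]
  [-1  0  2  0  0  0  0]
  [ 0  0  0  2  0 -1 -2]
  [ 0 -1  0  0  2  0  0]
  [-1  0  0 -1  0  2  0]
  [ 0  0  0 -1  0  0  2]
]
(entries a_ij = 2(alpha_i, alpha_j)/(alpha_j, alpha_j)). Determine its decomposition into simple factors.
B_2 + B_5

The diagram associated to this matrix has two connected components: the simple roots {alpha_2, alpha_5} form a chain of 2 nodes with a double edge at one end; the terminal node there is the unique short simple root (B_2), and {alpha_1, alpha_3, alpha_4, alpha_6, alpha_7} form a chain of 5 nodes with a double edge at one end; the terminal node there is the unique short simple root (B_5). A semisimple Lie algebra decomposes uniquely as the direct sum of simple ideals, one per connected component of its Dynkin diagram, so g ≅ B_2 ⊕ B_5 (dimension 10 + 55 = 65).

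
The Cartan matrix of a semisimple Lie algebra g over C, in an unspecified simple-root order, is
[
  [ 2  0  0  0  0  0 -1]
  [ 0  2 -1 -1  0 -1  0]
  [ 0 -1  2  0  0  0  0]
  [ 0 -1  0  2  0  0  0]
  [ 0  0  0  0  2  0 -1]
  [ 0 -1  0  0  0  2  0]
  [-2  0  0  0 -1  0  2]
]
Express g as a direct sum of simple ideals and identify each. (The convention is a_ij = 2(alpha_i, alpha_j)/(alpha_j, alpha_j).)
B_3 (so(7)) + D_4 (so(8))

The diagram associated to this matrix has two connected components: the simple roots {alpha_1, alpha_5, alpha_7} form a chain of 3 nodes with a double edge at one end; the terminal node there is the unique short simple root (B_3), and {alpha_2, alpha_3, alpha_4, alpha_6} form a chain of 2 nodes with a fork of two nodes at one end (D_4). A semisimple Lie algebra decomposes uniquely as the direct sum of simple ideals, one per connected component of its Dynkin diagram, so g ≅ B_3 ⊕ D_4 (dimension 21 + 28 = 49).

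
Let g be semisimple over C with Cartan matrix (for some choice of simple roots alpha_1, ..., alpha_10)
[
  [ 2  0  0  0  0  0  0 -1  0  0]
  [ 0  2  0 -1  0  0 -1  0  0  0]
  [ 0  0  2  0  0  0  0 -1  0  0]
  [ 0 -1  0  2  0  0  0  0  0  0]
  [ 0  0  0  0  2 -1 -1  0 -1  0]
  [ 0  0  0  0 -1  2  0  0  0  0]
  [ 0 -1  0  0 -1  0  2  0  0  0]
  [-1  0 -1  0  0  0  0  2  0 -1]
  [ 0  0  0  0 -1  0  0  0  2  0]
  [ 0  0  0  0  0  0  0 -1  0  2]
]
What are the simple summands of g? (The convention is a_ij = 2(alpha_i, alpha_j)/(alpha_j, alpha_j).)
The diagram associated to this matrix has two connected components: the simple roots {alpha_1, alpha_3, alpha_8, alpha_10} form a chain of 2 nodes with a fork of two nodes at one end (D_4), and {alpha_2, alpha_4, alpha_5, alpha_6, alpha_7, alpha_9} form a chain of 4 nodes with a fork of two nodes at one end (D_6). A semisimple Lie algebra decomposes uniquely as the direct sum of simple ideals, one per connected component of its Dynkin diagram, so g ≅ D_4 ⊕ D_6 (dimension 28 + 66 = 94).

D_4 + D_6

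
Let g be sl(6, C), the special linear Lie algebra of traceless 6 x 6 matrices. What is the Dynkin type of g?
This is sl(6), which has dimension 6^2 - 1 = 35 and rank 6 - 1 = 5 (a Cartan subalgebra is the diagonal traceless matrices). In the classification of classical Lie algebras, the special linear algebra sl(n+1) has type A_n; here n = 5, so the Dynkin diagram is a chain of 5 nodes with single edges (A_5). Hence the type is A_5.

A_5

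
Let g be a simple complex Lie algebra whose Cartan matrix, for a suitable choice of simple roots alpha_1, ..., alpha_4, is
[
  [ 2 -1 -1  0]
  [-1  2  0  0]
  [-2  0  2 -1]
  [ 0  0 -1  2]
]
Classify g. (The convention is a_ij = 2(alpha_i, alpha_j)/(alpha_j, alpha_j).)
F_4

The matrix has rank 4 with 2's on the diagonal. Reading the off-diagonal entries as Dynkin edges (a single edge where a_ij = a_ji = -1; a double or triple edge where a_ij * a_ji = 2 or 3), the diagram is a chain of 4 nodes with a double edge between the middle two (F_4). One simple-root ordering that puts it in standard form is (alpha_4, alpha_3, alpha_1, alpha_2). So the algebra is type F_4.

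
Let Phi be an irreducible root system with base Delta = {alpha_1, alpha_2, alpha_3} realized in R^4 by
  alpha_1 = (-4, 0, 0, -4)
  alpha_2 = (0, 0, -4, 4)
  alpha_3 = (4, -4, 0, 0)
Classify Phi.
Compute the Cartan integers a_ij = 2(alpha_i, alpha_j)/(alpha_j, alpha_j); the resulting 3x3 Cartan matrix is
[[2, -1, -1], [-1, 2, 0], [-1, 0, 2]].
All simple roots have the same length, so the diagram is simply laced. The associated Dynkin diagram is a chain of 3 nodes with single edges (A_3), so the type is A_3 (the algebra sl(4)).

A_3 (sl(4))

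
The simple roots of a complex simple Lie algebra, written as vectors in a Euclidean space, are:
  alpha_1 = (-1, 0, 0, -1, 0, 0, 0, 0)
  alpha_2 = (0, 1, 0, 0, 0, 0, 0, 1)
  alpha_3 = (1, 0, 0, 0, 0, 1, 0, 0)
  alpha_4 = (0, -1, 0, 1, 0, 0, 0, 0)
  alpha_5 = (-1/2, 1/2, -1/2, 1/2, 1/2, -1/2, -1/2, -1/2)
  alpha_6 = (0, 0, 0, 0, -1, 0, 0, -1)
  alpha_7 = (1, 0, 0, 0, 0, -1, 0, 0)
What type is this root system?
type E_7

Compute the Cartan integers a_ij = 2(alpha_i, alpha_j)/(alpha_j, alpha_j); the resulting 7x7 Cartan matrix is
[[2, 0, -1, -1, 0, 0, -1], [0, 2, 0, -1, 0, -1, 0], [-1, 0, 2, 0, -1, 0, 0], [-1, -1, 0, 2, 0, 0, 0], [0, 0, -1, 0, 2, 0, 0], [0, -1, 0, 0, 0, 2, 0], [-1, 0, 0, 0, 0, 0, 2]].
All simple roots have the same length, so the diagram is simply laced. The associated Dynkin diagram is a chain of 6 nodes with one extra node attached to the third node from one end (E_7), so the type is E_7.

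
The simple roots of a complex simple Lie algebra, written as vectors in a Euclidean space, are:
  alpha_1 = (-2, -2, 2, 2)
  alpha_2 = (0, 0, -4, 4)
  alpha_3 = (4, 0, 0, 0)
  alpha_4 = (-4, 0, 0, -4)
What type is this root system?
F4

Compute the Cartan integers a_ij = 2(alpha_i, alpha_j)/(alpha_j, alpha_j); the resulting 4x4 Cartan matrix is
[[2, 0, -1, 0], [0, 2, 0, -1], [-1, 0, 2, -1], [0, -1, -2, 2]].
The roots have two lengths (squared-length ratio 2:1); the short ones are alpha_{1,3}. The associated Dynkin diagram is a chain of 4 nodes with a double edge between the middle two (F_4), so the type is F_4.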